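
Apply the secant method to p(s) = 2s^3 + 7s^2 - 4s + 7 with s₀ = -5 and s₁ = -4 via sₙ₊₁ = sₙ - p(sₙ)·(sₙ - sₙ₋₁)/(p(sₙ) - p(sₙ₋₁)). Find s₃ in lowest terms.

-483347/115543

p(-5) = -48, p(-4) = 7. s₂ = (-4) - 7·((-4) - (-5))/(7 - (-48)) = -227/55.
p(-4) = 7, p(-227/55) = 355824/166375. s₃ = (-227/55) - (355824/166375)·((-227/55) - (-4))/((355824/166375) - 7) = -483347/115543.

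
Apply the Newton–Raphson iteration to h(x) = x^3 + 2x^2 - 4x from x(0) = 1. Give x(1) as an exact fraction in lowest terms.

4/3

h'(x) = 3x^2 + 4x - 4.
h(1) = -1, h'(1) = 3, so x(1) = 1 - (-1)/3 = 4/3.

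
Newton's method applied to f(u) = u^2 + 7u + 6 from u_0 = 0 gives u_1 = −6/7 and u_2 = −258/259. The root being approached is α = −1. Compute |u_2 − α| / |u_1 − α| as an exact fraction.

1/37

u_1 − α = −6/7 − (−1) = −6/7 + 1 = 1/7, so |u_1 − α| = 1/7.
u_2 − α = −258/259 − (−1) = −258/259 + 1 = 1/259, so |u_2 − α| = 1/259.
Ratio = (1/259) / (1/7) = 1/37.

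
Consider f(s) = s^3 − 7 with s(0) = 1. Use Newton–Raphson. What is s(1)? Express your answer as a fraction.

f'(s) = 3s^2.
f(1) = −6, f'(1) = 3, so s(1) = 1 − (−6)/3 = 3.

3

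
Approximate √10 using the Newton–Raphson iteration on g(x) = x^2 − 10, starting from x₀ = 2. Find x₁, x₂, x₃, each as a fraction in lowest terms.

x₁ = 7/2, x₂ = 89/28, x₃ = 15761/4984

g'(x) = 2x.
g(2) = −6, g'(2) = 4, so x₁ = 2 − (−6)/4 = 7/2.
g(7/2) = 9/4, g'(7/2) = 7, so x₂ = (7/2) − (9/4)/7 = 89/28.
g(89/28) = 81/784, g'(89/28) = 89/14, so x₃ = (89/28) − (81/784)/(89/14) = 15761/4984.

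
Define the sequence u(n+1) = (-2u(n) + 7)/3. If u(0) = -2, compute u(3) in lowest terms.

u(1) = (-2·(-2) + 7)/3 = 11/3.
u(2) = (-2·(11/3) + 7)/3 = -1/9.
u(3) = (-2·(-1/9) + 7)/3 = 65/27.

65/27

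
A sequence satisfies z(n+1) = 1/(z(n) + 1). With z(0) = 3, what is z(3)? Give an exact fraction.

z(1) = 1/(3 + 1) = 1/4.
z(2) = 1/(1/4 + 1) = 4/5.
z(3) = 1/(4/5 + 1) = 5/9.

5/9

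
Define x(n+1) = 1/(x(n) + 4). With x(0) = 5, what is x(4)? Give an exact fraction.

x(1) = 1/(5 + 4) = 1/9.
x(2) = 1/(1/9 + 4) = 9/37.
x(3) = 1/(9/37 + 4) = 37/157.
x(4) = 1/(37/157 + 4) = 157/665.

157/665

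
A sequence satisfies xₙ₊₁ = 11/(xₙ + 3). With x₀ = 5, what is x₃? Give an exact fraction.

385/193

x₁ = 11/(5 + 3) = 11/8.
x₂ = 11/(11/8 + 3) = 88/35.
x₃ = 11/(88/35 + 3) = 385/193.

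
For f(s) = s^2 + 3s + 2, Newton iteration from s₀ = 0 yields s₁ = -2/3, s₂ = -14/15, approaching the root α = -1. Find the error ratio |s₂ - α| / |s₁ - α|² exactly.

3/5

s₁ - α = -2/3 - (-1) = -2/3 + 1 = 1/3, so |s₁ - α| = 1/3.
s₂ - α = -14/15 - (-1) = -14/15 + 1 = 1/15, so |s₂ - α| = 1/15.
|s₁ - α|² = 1/9.
Ratio = (1/15) / (1/9) = 3/5.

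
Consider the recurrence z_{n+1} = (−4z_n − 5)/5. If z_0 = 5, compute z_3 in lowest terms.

−17/5

z_1 = (−4·5 − 5)/5 = −5.
z_2 = (−4·(−5) − 5)/5 = 3.
z_3 = (−4·3 − 5)/5 = −17/5.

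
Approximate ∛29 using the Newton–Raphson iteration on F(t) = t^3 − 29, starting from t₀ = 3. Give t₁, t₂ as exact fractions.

t₁ = 83/27, t₂ = 1714381/558009

F'(t) = 3t^2.
F(3) = −2, F'(3) = 27, so t₁ = 3 − (−2)/27 = 83/27.
F(83/27) = 980/19683, F'(83/27) = 6889/243, so t₂ = (83/27) − (980/19683)/(6889/243) = 1714381/558009.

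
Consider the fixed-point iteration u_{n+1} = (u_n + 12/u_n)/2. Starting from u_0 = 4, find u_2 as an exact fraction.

u_1 = (4 + 12/4)/2 = 7/2.
u_2 = (7/2 + 12/(7/2))/2 = 97/28.

97/28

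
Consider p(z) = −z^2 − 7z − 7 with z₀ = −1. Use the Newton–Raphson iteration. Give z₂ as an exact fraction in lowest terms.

p'(z) = −2z − 7.
p(−1) = −1, p'(−1) = −5, so z₁ = (−1) − (−1)/(−5) = −6/5.
p(−6/5) = −1/25, p'(−6/5) = −23/5, so z₂ = (−6/5) − (−1/25)/(−23/5) = −139/115.

−139/115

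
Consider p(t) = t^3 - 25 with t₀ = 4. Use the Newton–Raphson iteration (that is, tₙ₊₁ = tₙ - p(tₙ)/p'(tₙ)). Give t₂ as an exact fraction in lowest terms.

183851/62424

p'(t) = 3t^2.
p(4) = 39, p'(4) = 48, so t₁ = 4 - 39/48 = 51/16.
p(51/16) = 30251/4096, p'(51/16) = 7803/256, so t₂ = (51/16) - (30251/4096)/(7803/256) = 183851/62424.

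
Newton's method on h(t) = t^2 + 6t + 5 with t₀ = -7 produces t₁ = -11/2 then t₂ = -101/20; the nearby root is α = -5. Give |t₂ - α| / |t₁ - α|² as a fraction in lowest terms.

t₁ - α = -11/2 - (-5) = -11/2 + 5 = -1/2, so |t₁ - α| = 1/2.
t₂ - α = -101/20 - (-5) = -101/20 + 5 = -1/20, so |t₂ - α| = 1/20.
|t₁ - α|² = 1/4.
Ratio = (1/20) / (1/4) = 1/5.

1/5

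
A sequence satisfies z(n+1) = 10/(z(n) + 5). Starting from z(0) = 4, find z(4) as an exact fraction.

z(1) = 10/(4 + 5) = 10/9.
z(2) = 10/(10/9 + 5) = 18/11.
z(3) = 10/(18/11 + 5) = 110/73.
z(4) = 10/(110/73 + 5) = 146/95.

146/95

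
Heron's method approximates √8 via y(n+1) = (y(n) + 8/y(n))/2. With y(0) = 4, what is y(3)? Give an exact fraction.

577/204

y(1) = (4 + 8/4)/2 = 3.
y(2) = (3 + 8/3)/2 = 17/6.
y(3) = (17/6 + 8/(17/6))/2 = 577/204.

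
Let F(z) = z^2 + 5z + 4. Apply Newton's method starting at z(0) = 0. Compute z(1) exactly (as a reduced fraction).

F'(z) = 2z + 5.
F(0) = 4, F'(0) = 5, so z(1) = 0 - 4/5 = -4/5.

-4/5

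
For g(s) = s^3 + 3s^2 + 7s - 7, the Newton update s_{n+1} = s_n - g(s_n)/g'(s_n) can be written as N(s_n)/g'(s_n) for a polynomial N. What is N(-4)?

g'(s) = 3s^2 + 6s + 7.
N(s) = s·g'(s) - g(s) = s·(3s^2 + 6s + 7) - (s^3 + 3s^2 + 7s - 7) = 2s^3 + 3s^2 + 7.
N(-4) = -73.

-73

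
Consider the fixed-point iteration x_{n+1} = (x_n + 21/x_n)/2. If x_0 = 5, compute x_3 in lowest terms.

x_1 = (5 + 21/5)/2 = 23/5.
x_2 = (23/5 + 21/(23/5))/2 = 527/115.
x_3 = (527/115 + 21/(527/115))/2 = 277727/60605.

277727/60605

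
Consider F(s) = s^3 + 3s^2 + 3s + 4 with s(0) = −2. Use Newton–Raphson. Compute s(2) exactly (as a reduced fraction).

F'(s) = 3s^2 + 6s + 3.
F(−2) = 2, F'(−2) = 3, so s(1) = (−2) − 2/3 = −8/3.
F(−8/3) = −44/27, F'(−8/3) = 25/3, so s(2) = (−8/3) − (−44/27)/(25/3) = −556/225.

−556/225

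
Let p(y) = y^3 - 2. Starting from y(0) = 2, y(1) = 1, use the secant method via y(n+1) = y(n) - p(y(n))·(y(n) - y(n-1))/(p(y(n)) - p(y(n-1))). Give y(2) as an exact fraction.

p(2) = 6, p(1) = -1. y(2) = 1 - (-1)·(1 - 2)/((-1) - 6) = 8/7.

8/7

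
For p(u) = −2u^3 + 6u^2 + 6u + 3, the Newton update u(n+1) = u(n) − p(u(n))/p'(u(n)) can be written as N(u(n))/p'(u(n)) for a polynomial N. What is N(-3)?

159

p'(u) = −6u^2 + 12u + 6.
N(u) = u·p'(u) − p(u) = u·(−6u^2 + 12u + 6) − (−2u^3 + 6u^2 + 6u + 3) = −4u^3 + 6u^2 − 3.
N(-3) = 159.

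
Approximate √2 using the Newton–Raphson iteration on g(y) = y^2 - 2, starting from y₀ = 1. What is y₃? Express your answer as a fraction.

577/408

g'(y) = 2y.
g(1) = -1, g'(1) = 2, so y₁ = 1 - (-1)/2 = 3/2.
g(3/2) = 1/4, g'(3/2) = 3, so y₂ = (3/2) - (1/4)/3 = 17/12.
g(17/12) = 1/144, g'(17/12) = 17/6, so y₃ = (17/12) - (1/144)/(17/6) = 577/408.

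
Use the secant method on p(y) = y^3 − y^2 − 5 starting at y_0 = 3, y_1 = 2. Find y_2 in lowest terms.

p(3) = 13, p(2) = −1. y_2 = 2 − (−1)·(2 − 3)/((−1) − 13) = 29/14.

29/14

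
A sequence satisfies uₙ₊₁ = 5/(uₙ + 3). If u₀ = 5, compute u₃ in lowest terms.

u₁ = 5/(5 + 3) = 5/8.
u₂ = 5/(5/8 + 3) = 40/29.
u₃ = 5/(40/29 + 3) = 145/127.

145/127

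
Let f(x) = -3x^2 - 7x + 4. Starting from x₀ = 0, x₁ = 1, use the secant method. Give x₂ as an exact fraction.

f(0) = 4, f(1) = -6. x₂ = 1 - (-6)·(1 - 0)/((-6) - 4) = 2/5.

2/5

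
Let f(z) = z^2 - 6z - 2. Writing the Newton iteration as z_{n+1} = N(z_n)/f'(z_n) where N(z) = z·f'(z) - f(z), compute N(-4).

f'(z) = 2z - 6.
N(z) = z·f'(z) - f(z) = z·(2z - 6) - (z^2 - 6z - 2) = z^2 + 2.
N(-4) = 18.

18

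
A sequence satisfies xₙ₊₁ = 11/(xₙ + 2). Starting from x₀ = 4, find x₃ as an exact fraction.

253/112

x₁ = 11/(4 + 2) = 11/6.
x₂ = 11/(11/6 + 2) = 66/23.
x₃ = 11/(66/23 + 2) = 253/112.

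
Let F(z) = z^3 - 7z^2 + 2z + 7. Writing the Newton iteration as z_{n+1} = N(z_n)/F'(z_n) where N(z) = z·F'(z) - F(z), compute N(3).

-16

F'(z) = 3z^2 - 14z + 2.
N(z) = z·F'(z) - F(z) = z·(3z^2 - 14z + 2) - (z^3 - 7z^2 + 2z + 7) = 2z^3 - 7z^2 - 7.
N(3) = -16.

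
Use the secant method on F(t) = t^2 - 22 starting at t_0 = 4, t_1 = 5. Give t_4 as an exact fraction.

F(4) = -6, F(5) = 3. t_2 = 5 - 3·(5 - 4)/(3 - (-6)) = 14/3.
F(5) = 3, F(14/3) = -2/9. t_3 = (14/3) - (-2/9)·((14/3) - 5)/((-2/9) - 3) = 136/29.
F(14/3) = -2/9, F(136/29) = -6/841. t_4 = (136/29) - (-6/841)·((136/29) - (14/3))/((-6/841) - (-2/9)) = 1909/407.

1909/407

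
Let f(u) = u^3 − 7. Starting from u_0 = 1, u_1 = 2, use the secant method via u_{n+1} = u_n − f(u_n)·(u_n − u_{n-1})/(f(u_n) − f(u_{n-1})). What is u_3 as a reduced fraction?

f(1) = −6, f(2) = 1. u_2 = 2 − 1·(2 − 1)/(1 − (−6)) = 13/7.
f(2) = 1, f(13/7) = −204/343. u_3 = (13/7) − (−204/343)·((13/7) − 2)/((−204/343) − 1) = 1045/547.

1045/547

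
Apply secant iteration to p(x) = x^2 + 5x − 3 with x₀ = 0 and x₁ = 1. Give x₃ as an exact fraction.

7/13

p(0) = −3, p(1) = 3. x₂ = 1 − 3·(1 − 0)/(3 − (−3)) = 1/2.
p(1) = 3, p(1/2) = −1/4. x₃ = (1/2) − (−1/4)·((1/2) − 1)/((−1/4) − 3) = 7/13.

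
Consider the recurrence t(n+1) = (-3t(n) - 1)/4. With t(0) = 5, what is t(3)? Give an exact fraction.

t(1) = (-3·5 - 1)/4 = -4.
t(2) = (-3·(-4) - 1)/4 = 11/4.
t(3) = (-3·(11/4) - 1)/4 = -37/16.

-37/16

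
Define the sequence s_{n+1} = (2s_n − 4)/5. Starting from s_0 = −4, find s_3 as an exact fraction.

−188/125

s_1 = (2·(−4) − 4)/5 = −12/5.
s_2 = (2·(−12/5) − 4)/5 = −44/25.
s_3 = (2·(−44/25) − 4)/5 = −188/125.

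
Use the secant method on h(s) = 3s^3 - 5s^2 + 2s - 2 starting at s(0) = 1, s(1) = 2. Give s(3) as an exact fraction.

74/53

h(1) = -2, h(2) = 6. s(2) = 2 - 6·(2 - 1)/(6 - (-2)) = 5/4.
h(2) = 6, h(5/4) = -93/64. s(3) = (5/4) - (-93/64)·((5/4) - 2)/((-93/64) - 6) = 74/53.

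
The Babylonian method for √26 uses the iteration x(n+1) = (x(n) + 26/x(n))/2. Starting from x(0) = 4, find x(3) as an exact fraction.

x(1) = (4 + 26/4)/2 = 21/4.
x(2) = (21/4 + 26/(21/4))/2 = 857/168.
x(3) = (857/168 + 26/(857/168))/2 = 1468273/287952.

1468273/287952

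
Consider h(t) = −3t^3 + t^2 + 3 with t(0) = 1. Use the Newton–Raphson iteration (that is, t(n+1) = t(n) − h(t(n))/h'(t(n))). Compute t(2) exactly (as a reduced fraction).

3653/3248

h'(t) = −9t^2 + 2t.
h(1) = 1, h'(1) = −7, so t(1) = 1 − 1/(−7) = 8/7.
h(8/7) = −59/343, h'(8/7) = −464/49, so t(2) = (8/7) − (−59/343)/(−464/49) = 3653/3248.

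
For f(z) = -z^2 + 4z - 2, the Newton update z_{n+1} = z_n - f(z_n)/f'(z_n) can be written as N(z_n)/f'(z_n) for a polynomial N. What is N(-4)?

-14

f'(z) = -2z + 4.
N(z) = z·f'(z) - f(z) = z·(-2z + 4) - (-z^2 + 4z - 2) = -z^2 + 2.
N(-4) = -14.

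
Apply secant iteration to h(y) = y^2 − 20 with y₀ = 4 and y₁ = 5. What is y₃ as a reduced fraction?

76/17

h(4) = −4, h(5) = 5. y₂ = 5 − 5·(5 − 4)/(5 − (−4)) = 40/9.
h(5) = 5, h(40/9) = −20/81. y₃ = (40/9) − (−20/81)·((40/9) − 5)/((−20/81) − 5) = 76/17.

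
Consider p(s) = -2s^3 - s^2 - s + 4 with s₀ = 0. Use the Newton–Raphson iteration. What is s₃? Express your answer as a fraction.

p'(s) = -6s^2 - 2s - 1.
p(0) = 4, p'(0) = -1, so s₁ = 0 - 4/(-1) = 4.
p(4) = -144, p'(4) = -105, so s₂ = 4 - (-144)/(-105) = 92/35.
p(92/35) = -1794816/42875, p'(92/35) = -58449/1225, so s₃ = (92/35) - (-1794816/42875)/(-58449/1225) = 1194164/681905.

1194164/681905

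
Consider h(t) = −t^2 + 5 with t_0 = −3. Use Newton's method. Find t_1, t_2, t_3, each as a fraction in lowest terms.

h'(t) = −2t.
h(−3) = −4, h'(−3) = 6, so t_1 = (−3) − (−4)/6 = −7/3.
h(−7/3) = −4/9, h'(−7/3) = 14/3, so t_2 = (−7/3) − (−4/9)/(14/3) = −47/21.
h(−47/21) = −4/441, h'(−47/21) = 94/21, so t_3 = (−47/21) − (−4/441)/(94/21) = −2207/987.

t_1 = −7/3, t_2 = −47/21, t_3 = −2207/987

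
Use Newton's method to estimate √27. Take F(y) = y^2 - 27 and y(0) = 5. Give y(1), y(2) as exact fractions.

y(1) = 26/5, y(2) = 1351/260

F'(y) = 2y.
F(5) = -2, F'(5) = 10, so y(1) = 5 - (-2)/10 = 26/5.
F(26/5) = 1/25, F'(26/5) = 52/5, so y(2) = (26/5) - (1/25)/(52/5) = 1351/260.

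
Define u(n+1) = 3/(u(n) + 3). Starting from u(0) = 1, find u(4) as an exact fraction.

u(1) = 3/(1 + 3) = 3/4.
u(2) = 3/(3/4 + 3) = 4/5.
u(3) = 3/(4/5 + 3) = 15/19.
u(4) = 3/(15/19 + 3) = 19/24.

19/24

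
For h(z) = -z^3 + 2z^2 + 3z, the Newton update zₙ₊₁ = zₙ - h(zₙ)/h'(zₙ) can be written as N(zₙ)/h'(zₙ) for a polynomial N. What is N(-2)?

h'(z) = -3z^2 + 4z + 3.
N(z) = z·h'(z) - h(z) = z·(-3z^2 + 4z + 3) - (-z^3 + 2z^2 + 3z) = -2z^3 + 2z^2.
N(-2) = 24.

24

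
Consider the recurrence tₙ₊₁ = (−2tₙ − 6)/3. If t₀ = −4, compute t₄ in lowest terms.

−142/81

t₁ = (−2·(−4) − 6)/3 = 2/3.
t₂ = (−2·(2/3) − 6)/3 = −22/9.
t₃ = (−2·(−22/9) − 6)/3 = −10/27.
t₄ = (−2·(−10/27) − 6)/3 = −142/81.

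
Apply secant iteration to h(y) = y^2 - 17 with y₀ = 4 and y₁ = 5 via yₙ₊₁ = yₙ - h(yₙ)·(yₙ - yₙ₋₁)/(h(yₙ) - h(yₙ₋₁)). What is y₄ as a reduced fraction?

h(4) = -1, h(5) = 8. y₂ = 5 - 8·(5 - 4)/(8 - (-1)) = 37/9.
h(5) = 8, h(37/9) = -8/81. y₃ = (37/9) - (-8/81)·((37/9) - 5)/((-8/81) - 8) = 169/41.
h(37/9) = -8/81, h(169/41) = -16/1681. y₄ = (169/41) - (-16/1681)·((169/41) - (37/9))/((-16/1681) - (-8/81)) = 6263/1519.

6263/1519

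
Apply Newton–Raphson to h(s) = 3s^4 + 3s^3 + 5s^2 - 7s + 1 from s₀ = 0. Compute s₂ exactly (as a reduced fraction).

2105/12852

h'(s) = 12s^3 + 9s^2 + 10s - 7.
h(0) = 1, h'(0) = -7, so s₁ = 0 - 1/(-7) = 1/7.
h(1/7) = 269/2401, h'(1/7) = -1836/343, so s₂ = (1/7) - (269/2401)/(-1836/343) = 2105/12852.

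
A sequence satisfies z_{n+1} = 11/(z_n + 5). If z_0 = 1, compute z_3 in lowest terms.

z_1 = 11/(1 + 5) = 11/6.
z_2 = 11/(11/6 + 5) = 66/41.
z_3 = 11/(66/41 + 5) = 451/271.

451/271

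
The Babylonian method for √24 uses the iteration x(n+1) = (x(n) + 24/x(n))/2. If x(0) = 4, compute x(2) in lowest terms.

49/10

x(1) = (4 + 24/4)/2 = 5.
x(2) = (5 + 24/5)/2 = 49/10.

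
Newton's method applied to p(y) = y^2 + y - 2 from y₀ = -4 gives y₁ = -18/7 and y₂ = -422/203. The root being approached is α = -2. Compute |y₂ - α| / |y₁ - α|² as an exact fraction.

y₁ - α = -18/7 - (-2) = -18/7 + 2 = -4/7, so |y₁ - α| = 4/7.
y₂ - α = -422/203 - (-2) = -422/203 + 2 = -16/203, so |y₂ - α| = 16/203.
|y₁ - α|² = 16/49.
Ratio = (16/203) / (16/49) = 7/29.

7/29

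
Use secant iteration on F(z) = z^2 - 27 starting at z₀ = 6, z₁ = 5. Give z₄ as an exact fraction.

11073/2131

F(6) = 9, F(5) = -2. z₂ = 5 - (-2)·(5 - 6)/((-2) - 9) = 57/11.
F(5) = -2, F(57/11) = -18/121. z₃ = (57/11) - (-18/121)·((57/11) - 5)/((-18/121) - (-2)) = 291/56.
F(57/11) = -18/121, F(291/56) = 9/3136. z₄ = (291/56) - (9/3136)·((291/56) - (57/11))/((9/3136) - (-18/121)) = 11073/2131.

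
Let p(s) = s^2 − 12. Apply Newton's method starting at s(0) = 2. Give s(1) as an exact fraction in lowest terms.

4

p'(s) = 2s.
p(2) = −8, p'(2) = 4, so s(1) = 2 − (−8)/4 = 4.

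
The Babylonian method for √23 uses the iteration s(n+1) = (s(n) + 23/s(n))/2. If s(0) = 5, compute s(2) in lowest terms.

s(1) = (5 + 23/5)/2 = 24/5.
s(2) = (24/5 + 23/(24/5))/2 = 1151/240.

1151/240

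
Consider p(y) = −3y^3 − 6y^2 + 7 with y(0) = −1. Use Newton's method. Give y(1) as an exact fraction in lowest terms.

p'(y) = −9y^2 − 12y.
p(−1) = 4, p'(−1) = 3, so y(1) = (−1) − 4/3 = −7/3.

−7/3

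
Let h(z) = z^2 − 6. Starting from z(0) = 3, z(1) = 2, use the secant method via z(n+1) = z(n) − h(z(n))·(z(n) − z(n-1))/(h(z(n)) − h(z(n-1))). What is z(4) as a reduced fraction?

218/89

h(3) = 3, h(2) = −2. z(2) = 2 − (−2)·(2 − 3)/((−2) − 3) = 12/5.
h(2) = −2, h(12/5) = −6/25. z(3) = (12/5) − (−6/25)·((12/5) − 2)/((−6/25) − (−2)) = 27/11.
h(12/5) = −6/25, h(27/11) = 3/121. z(4) = (27/11) − (3/121)·((27/11) − (12/5))/((3/121) − (−6/25)) = 218/89.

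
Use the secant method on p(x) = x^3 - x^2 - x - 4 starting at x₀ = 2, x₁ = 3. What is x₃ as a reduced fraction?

5212/2357

p(2) = -2, p(3) = 11. x₂ = 3 - 11·(3 - 2)/(11 - (-2)) = 28/13.
p(3) = 11, p(28/13) = -1760/2197. x₃ = (28/13) - (-1760/2197)·((28/13) - 3)/((-1760/2197) - 11) = 5212/2357.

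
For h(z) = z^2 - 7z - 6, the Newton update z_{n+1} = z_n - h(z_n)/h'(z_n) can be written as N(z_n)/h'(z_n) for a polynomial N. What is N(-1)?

7

h'(z) = 2z - 7.
N(z) = z·h'(z) - h(z) = z·(2z - 7) - (z^2 - 7z - 6) = z^2 + 6.
N(-1) = 7.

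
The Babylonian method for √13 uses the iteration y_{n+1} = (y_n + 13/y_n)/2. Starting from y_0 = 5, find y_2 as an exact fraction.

343/95

y_1 = (5 + 13/5)/2 = 19/5.
y_2 = (19/5 + 13/(19/5))/2 = 343/95.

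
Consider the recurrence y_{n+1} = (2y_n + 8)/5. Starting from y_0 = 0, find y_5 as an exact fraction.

8248/3125

y_1 = (2·0 + 8)/5 = 8/5.
y_2 = (2·(8/5) + 8)/5 = 56/25.
y_3 = (2·(56/25) + 8)/5 = 312/125.
y_4 = (2·(312/125) + 8)/5 = 1624/625.
y_5 = (2·(1624/625) + 8)/5 = 8248/3125.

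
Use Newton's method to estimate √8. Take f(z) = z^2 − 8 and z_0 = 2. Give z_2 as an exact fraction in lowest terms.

17/6

f'(z) = 2z.
f(2) = −4, f'(2) = 4, so z_1 = 2 − (−4)/4 = 3.
f(3) = 1, f'(3) = 6, so z_2 = 3 − 1/6 = 17/6.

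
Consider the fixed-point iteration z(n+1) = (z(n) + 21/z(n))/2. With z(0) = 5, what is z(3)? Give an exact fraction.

277727/60605

z(1) = (5 + 21/5)/2 = 23/5.
z(2) = (23/5 + 21/(23/5))/2 = 527/115.
z(3) = (527/115 + 21/(527/115))/2 = 277727/60605.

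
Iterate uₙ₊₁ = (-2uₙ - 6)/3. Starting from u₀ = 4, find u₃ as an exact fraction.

u₁ = (-2·4 - 6)/3 = -14/3.
u₂ = (-2·(-14/3) - 6)/3 = 10/9.
u₃ = (-2·(10/9) - 6)/3 = -74/27.

-74/27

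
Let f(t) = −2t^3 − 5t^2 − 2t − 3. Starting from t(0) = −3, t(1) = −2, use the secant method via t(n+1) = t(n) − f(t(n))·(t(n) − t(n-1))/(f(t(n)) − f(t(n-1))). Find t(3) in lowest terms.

−449/187

f(−3) = 12, f(−2) = −3. t(2) = (−2) − (−3)·((−2) − (−3))/((−3) − 12) = −11/5.
f(−2) = −3, f(−11/5) = −188/125. t(3) = (−11/5) − (−188/125)·((−11/5) − (−2))/((−188/125) − (−3)) = −449/187.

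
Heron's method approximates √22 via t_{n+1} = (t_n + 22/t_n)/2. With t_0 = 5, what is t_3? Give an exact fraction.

38878481/8288920

t_1 = (5 + 22/5)/2 = 47/10.
t_2 = (47/10 + 22/(47/10))/2 = 4409/940.
t_3 = (4409/940 + 22/(4409/940))/2 = 38878481/8288920.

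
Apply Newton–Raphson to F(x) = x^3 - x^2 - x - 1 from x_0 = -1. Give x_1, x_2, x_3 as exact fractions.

x_1 = -1/2, x_2 = 2/3, x_3 = -31/27

F'(x) = 3x^2 - 2x - 1.
F(-1) = -2, F'(-1) = 4, so x_1 = (-1) - (-2)/4 = -1/2.
F(-1/2) = -7/8, F'(-1/2) = 3/4, so x_2 = (-1/2) - (-7/8)/(3/4) = 2/3.
F(2/3) = -49/27, F'(2/3) = -1, so x_3 = (2/3) - (-49/27)/(-1) = -31/27.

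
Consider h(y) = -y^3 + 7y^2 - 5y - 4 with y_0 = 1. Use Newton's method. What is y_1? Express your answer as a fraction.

h'(y) = -3y^2 + 14y - 5.
h(1) = -3, h'(1) = 6, so y_1 = 1 - (-3)/6 = 3/2.

3/2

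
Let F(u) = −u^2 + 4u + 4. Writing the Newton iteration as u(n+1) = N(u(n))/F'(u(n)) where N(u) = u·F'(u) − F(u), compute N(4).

F'(u) = −2u + 4.
N(u) = u·F'(u) − F(u) = u·(−2u + 4) − (−u^2 + 4u + 4) = −u^2 − 4.
N(4) = −20.

−20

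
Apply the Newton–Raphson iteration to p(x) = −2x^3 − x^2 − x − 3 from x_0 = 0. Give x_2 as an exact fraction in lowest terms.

−102/49

p'(x) = −6x^2 − 2x − 1.
p(0) = −3, p'(0) = −1, so x_1 = 0 − (−3)/(−1) = −3.
p(−3) = 45, p'(−3) = −49, so x_2 = (−3) − 45/(−49) = −102/49.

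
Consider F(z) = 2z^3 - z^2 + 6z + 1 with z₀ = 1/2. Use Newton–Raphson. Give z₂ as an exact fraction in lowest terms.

F'(z) = 6z^2 - 2z + 6.
F(1/2) = 4, F'(1/2) = 13/2, so z₁ = (1/2) - 4/(13/2) = -3/26.
F(-3/26) = 640/2197, F'(-3/26) = 2133/338, so z₂ = (-3/26) - (640/2197)/(2133/338) = -8959/55458.

-8959/55458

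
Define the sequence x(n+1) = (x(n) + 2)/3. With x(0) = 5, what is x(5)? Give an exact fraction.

x(1) = (5 + 2)/3 = 7/3.
x(2) = ((7/3) + 2)/3 = 13/9.
x(3) = ((13/9) + 2)/3 = 31/27.
x(4) = ((31/27) + 2)/3 = 85/81.
x(5) = ((85/81) + 2)/3 = 247/243.

247/243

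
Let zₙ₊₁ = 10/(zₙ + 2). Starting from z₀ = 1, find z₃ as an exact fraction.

z₁ = 10/(1 + 2) = 10/3.
z₂ = 10/(10/3 + 2) = 15/8.
z₃ = 10/(15/8 + 2) = 80/31.

80/31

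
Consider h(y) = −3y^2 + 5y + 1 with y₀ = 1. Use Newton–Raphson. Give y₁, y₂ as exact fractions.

h'(y) = −6y + 5.
h(1) = 3, h'(1) = −1, so y₁ = 1 − 3/(−1) = 4.
h(4) = −27, h'(4) = −19, so y₂ = 4 − (−27)/(−19) = 49/19.

y₁ = 4, y₂ = 49/19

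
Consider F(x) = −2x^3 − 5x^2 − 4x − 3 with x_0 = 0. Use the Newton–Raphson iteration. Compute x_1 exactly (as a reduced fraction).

F'(x) = −6x^2 − 10x − 4.
F(0) = −3, F'(0) = −4, so x_1 = 0 − (−3)/(−4) = −3/4.

−3/4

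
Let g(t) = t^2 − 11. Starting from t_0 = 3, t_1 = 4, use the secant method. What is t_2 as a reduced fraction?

23/7

g(3) = −2, g(4) = 5. t_2 = 4 − 5·(4 − 3)/(5 − (−2)) = 23/7.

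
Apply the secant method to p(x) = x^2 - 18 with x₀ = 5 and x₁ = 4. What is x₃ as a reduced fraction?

p(5) = 7, p(4) = -2. x₂ = 4 - (-2)·(4 - 5)/((-2) - 7) = 38/9.
p(4) = -2, p(38/9) = -14/81. x₃ = (38/9) - (-14/81)·((38/9) - 4)/((-14/81) - (-2)) = 157/37.

157/37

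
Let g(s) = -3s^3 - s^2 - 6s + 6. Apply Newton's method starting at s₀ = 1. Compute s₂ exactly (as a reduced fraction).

g'(s) = -9s^2 - 2s - 6.
g(1) = -4, g'(1) = -17, so s₁ = 1 - (-4)/(-17) = 13/17.
g(13/17) = -2528/4913, g'(13/17) = -3697/289, so s₂ = (13/17) - (-2528/4913)/(-3697/289) = 45533/62849.

45533/62849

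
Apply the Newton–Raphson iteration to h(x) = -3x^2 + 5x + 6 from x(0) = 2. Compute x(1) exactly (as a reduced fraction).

h'(x) = -6x + 5.
h(2) = 4, h'(2) = -7, so x(1) = 2 - 4/(-7) = 18/7.

18/7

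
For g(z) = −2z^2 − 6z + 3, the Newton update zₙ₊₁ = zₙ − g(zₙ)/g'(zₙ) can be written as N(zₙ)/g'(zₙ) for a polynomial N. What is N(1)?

−5

g'(z) = −4z − 6.
N(z) = z·g'(z) − g(z) = z·(−4z − 6) − (−2z^2 − 6z + 3) = −2z^2 − 3.
N(1) = −5.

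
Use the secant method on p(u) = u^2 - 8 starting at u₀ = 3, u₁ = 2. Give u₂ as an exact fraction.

p(3) = 1, p(2) = -4. u₂ = 2 - (-4)·(2 - 3)/((-4) - 1) = 14/5.

14/5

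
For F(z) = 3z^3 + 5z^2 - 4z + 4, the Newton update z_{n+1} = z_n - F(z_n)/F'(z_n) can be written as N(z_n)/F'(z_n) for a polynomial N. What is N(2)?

64

F'(z) = 9z^2 + 10z - 4.
N(z) = z·F'(z) - F(z) = z·(9z^2 + 10z - 4) - (3z^3 + 5z^2 - 4z + 4) = 6z^3 + 5z^2 - 4.
N(2) = 64.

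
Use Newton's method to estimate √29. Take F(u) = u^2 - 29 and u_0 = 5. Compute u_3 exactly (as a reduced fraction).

F'(u) = 2u.
F(5) = -4, F'(5) = 10, so u_1 = 5 - (-4)/10 = 27/5.
F(27/5) = 4/25, F'(27/5) = 54/5, so u_2 = (27/5) - (4/25)/(54/5) = 727/135.
F(727/135) = 4/18225, F'(727/135) = 1454/135, so u_3 = (727/135) - (4/18225)/(1454/135) = 528527/98145.

528527/98145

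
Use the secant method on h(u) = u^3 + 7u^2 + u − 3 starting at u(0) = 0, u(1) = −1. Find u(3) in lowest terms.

−78/103

h(0) = −3, h(−1) = 2. u(2) = (−1) − 2·((−1) − 0)/(2 − (−3)) = −3/5.
h(−1) = 2, h(−3/5) = −162/125. u(3) = (−3/5) − (−162/125)·((−3/5) − (−1))/((−162/125) − 2) = −78/103.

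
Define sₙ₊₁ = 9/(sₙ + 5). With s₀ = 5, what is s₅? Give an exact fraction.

22104/15745

s₁ = 9/(5 + 5) = 9/10.
s₂ = 9/(9/10 + 5) = 90/59.
s₃ = 9/(90/59 + 5) = 531/385.
s₄ = 9/(531/385 + 5) = 3465/2456.
s₅ = 9/(3465/2456 + 5) = 22104/15745.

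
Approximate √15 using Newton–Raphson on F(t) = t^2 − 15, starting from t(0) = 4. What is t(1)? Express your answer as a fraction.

F'(t) = 2t.
F(4) = 1, F'(4) = 8, so t(1) = 4 − 1/8 = 31/8.

31/8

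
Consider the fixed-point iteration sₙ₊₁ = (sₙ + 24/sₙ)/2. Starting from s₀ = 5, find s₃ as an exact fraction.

s₁ = (5 + 24/5)/2 = 49/10.
s₂ = (49/10 + 24/(49/10))/2 = 4801/980.
s₃ = (4801/980 + 24/(4801/980))/2 = 46099201/9409960.

46099201/9409960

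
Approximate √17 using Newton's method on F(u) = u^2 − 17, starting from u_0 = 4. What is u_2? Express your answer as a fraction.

2177/528

F'(u) = 2u.
F(4) = −1, F'(4) = 8, so u_1 = 4 − (−1)/8 = 33/8.
F(33/8) = 1/64, F'(33/8) = 33/4, so u_2 = (33/8) − (1/64)/(33/4) = 2177/528.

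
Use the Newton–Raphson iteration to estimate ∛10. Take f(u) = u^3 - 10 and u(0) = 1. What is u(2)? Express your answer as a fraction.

f'(u) = 3u^2.
f(1) = -9, f'(1) = 3, so u(1) = 1 - (-9)/3 = 4.
f(4) = 54, f'(4) = 48, so u(2) = 4 - 54/48 = 23/8.

23/8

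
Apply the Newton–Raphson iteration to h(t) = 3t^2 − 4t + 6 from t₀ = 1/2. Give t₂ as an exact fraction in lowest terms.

1227/440

h'(t) = 6t − 4.
h(1/2) = 19/4, h'(1/2) = −1, so t₁ = (1/2) − (19/4)/(−1) = 21/4.
h(21/4) = 1083/16, h'(21/4) = 55/2, so t₂ = (21/4) − (1083/16)/(55/2) = 1227/440.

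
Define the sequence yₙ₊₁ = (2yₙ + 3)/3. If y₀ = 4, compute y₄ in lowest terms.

259/81

y₁ = (2·4 + 3)/3 = 11/3.
y₂ = (2·(11/3) + 3)/3 = 31/9.
y₃ = (2·(31/9) + 3)/3 = 89/27.
y₄ = (2·(89/27) + 3)/3 = 259/81.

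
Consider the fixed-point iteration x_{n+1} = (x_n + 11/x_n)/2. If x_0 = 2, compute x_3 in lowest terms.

x_1 = (2 + 11/2)/2 = 15/4.
x_2 = (15/4 + 11/(15/4))/2 = 401/120.
x_3 = (401/120 + 11/(401/120))/2 = 319201/96240.

319201/96240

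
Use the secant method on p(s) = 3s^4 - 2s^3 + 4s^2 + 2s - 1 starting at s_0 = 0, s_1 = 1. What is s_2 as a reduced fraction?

p(0) = -1, p(1) = 6. s_2 = 1 - 6·(1 - 0)/(6 - (-1)) = 1/7.

1/7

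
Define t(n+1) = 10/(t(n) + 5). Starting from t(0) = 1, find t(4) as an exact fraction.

26/17

t(1) = 10/(1 + 5) = 5/3.
t(2) = 10/(5/3 + 5) = 3/2.
t(3) = 10/(3/2 + 5) = 20/13.
t(4) = 10/(20/13 + 5) = 26/17.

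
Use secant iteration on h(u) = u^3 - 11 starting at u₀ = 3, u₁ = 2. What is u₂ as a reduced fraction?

41/19

h(3) = 16, h(2) = -3. u₂ = 2 - (-3)·(2 - 3)/((-3) - 16) = 41/19.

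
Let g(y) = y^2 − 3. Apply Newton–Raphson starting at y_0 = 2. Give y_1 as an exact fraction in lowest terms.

g'(y) = 2y.
g(2) = 1, g'(2) = 4, so y_1 = 2 − 1/4 = 7/4.

7/4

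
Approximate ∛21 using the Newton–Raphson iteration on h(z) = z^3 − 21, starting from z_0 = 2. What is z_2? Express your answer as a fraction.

68797/24642

h'(z) = 3z^2.
h(2) = −13, h'(2) = 12, so z_1 = 2 − (−13)/12 = 37/12.
h(37/12) = 14365/1728, h'(37/12) = 1369/48, so z_2 = (37/12) − (14365/1728)/(1369/48) = 68797/24642.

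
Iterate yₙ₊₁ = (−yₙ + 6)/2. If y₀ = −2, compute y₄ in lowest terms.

7/4

y₁ = (−(−2) + 6)/2 = 4.
y₂ = (−4 + 6)/2 = 1.
y₃ = (−1 + 6)/2 = 5/2.
y₄ = (−(5/2) + 6)/2 = 7/4.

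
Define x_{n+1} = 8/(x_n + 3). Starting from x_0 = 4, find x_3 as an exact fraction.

232/143

x_1 = 8/(4 + 3) = 8/7.
x_2 = 8/(8/7 + 3) = 56/29.
x_3 = 8/(56/29 + 3) = 232/143.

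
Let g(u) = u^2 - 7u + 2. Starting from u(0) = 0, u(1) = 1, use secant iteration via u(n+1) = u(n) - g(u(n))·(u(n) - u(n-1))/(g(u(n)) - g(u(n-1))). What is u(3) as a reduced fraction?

5/17

g(0) = 2, g(1) = -4. u(2) = 1 - (-4)·(1 - 0)/((-4) - 2) = 1/3.
g(1) = -4, g(1/3) = -2/9. u(3) = (1/3) - (-2/9)·((1/3) - 1)/((-2/9) - (-4)) = 5/17.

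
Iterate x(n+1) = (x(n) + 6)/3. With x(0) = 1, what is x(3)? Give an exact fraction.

x(1) = (1 + 6)/3 = 7/3.
x(2) = ((7/3) + 6)/3 = 25/9.
x(3) = ((25/9) + 6)/3 = 79/27.

79/27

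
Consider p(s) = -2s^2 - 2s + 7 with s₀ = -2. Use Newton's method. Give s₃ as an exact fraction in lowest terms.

p'(s) = -4s - 2.
p(-2) = 3, p'(-2) = 6, so s₁ = (-2) - 3/6 = -5/2.
p(-5/2) = -1/2, p'(-5/2) = 8, so s₂ = (-5/2) - (-1/2)/8 = -39/16.
p(-39/16) = -1/128, p'(-39/16) = 31/4, so s₃ = (-39/16) - (-1/128)/(31/4) = -2417/992.

-2417/992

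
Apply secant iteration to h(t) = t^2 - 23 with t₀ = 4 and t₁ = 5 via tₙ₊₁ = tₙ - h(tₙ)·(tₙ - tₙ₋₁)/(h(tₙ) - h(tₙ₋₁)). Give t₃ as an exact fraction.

211/44

h(4) = -7, h(5) = 2. t₂ = 5 - 2·(5 - 4)/(2 - (-7)) = 43/9.
h(5) = 2, h(43/9) = -14/81. t₃ = (43/9) - (-14/81)·((43/9) - 5)/((-14/81) - 2) = 211/44.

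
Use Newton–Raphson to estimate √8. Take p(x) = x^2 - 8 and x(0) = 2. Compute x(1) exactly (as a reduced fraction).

p'(x) = 2x.
p(2) = -4, p'(2) = 4, so x(1) = 2 - (-4)/4 = 3.

3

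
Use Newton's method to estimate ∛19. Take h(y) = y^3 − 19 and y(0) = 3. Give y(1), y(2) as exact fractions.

h'(y) = 3y^2.
h(3) = 8, h'(3) = 27, so y(1) = 3 − 8/27 = 73/27.
h(73/27) = 15040/19683, h'(73/27) = 5329/243, so y(2) = (73/27) − (15040/19683)/(5329/243) = 1152011/431649.

y(1) = 73/27, y(2) = 1152011/431649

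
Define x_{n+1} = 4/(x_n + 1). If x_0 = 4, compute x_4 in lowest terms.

116/65

x_1 = 4/(4 + 1) = 4/5.
x_2 = 4/(4/5 + 1) = 20/9.
x_3 = 4/(20/9 + 1) = 36/29.
x_4 = 4/(36/29 + 1) = 116/65.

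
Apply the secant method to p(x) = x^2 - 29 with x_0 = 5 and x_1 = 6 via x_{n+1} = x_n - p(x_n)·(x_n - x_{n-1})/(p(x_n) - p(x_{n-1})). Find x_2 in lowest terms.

p(5) = -4, p(6) = 7. x_2 = 6 - 7·(6 - 5)/(7 - (-4)) = 59/11.

59/11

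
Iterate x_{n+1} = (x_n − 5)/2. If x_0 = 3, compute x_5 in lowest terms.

x_1 = (3 − 5)/2 = −1.
x_2 = ((−1) − 5)/2 = −3.
x_3 = ((−3) − 5)/2 = −4.
x_4 = ((−4) − 5)/2 = −9/2.
x_5 = ((−9/2) − 5)/2 = −19/4.

−19/4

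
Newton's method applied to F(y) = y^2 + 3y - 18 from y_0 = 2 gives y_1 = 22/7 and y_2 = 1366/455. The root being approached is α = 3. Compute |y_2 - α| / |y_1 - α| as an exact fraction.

1/65

y_1 - α = 22/7 - 3 = 1/7, so |y_1 - α| = 1/7.
y_2 - α = 1366/455 - 3 = 1/455, so |y_2 - α| = 1/455.
Ratio = (1/455) / (1/7) = 1/65.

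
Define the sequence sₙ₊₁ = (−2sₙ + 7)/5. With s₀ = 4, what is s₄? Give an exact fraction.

s₁ = (−2·4 + 7)/5 = −1/5.
s₂ = (−2·(−1/5) + 7)/5 = 37/25.
s₃ = (−2·(37/25) + 7)/5 = 101/125.
s₄ = (−2·(101/125) + 7)/5 = 673/625.

673/625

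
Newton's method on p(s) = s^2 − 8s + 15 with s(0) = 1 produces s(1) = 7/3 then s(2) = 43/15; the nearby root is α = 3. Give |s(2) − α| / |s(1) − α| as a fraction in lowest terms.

s(1) − α = 7/3 − 3 = −2/3, so |s(1) − α| = 2/3.
s(2) − α = 43/15 − 3 = −2/15, so |s(2) − α| = 2/15.
Ratio = (2/15) / (2/3) = 1/5.

1/5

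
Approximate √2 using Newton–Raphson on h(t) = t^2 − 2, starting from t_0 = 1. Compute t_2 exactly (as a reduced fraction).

17/12

h'(t) = 2t.
h(1) = −1, h'(1) = 2, so t_1 = 1 − (−1)/2 = 3/2.
h(3/2) = 1/4, h'(3/2) = 3, so t_2 = (3/2) − (1/4)/3 = 17/12.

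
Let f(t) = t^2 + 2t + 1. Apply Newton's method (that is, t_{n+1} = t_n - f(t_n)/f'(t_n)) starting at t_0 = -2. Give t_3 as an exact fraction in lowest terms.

-9/8

f'(t) = 2t + 2.
f(-2) = 1, f'(-2) = -2, so t_1 = (-2) - 1/(-2) = -3/2.
f(-3/2) = 1/4, f'(-3/2) = -1, so t_2 = (-3/2) - (1/4)/(-1) = -5/4.
f(-5/4) = 1/16, f'(-5/4) = -1/2, so t_3 = (-5/4) - (1/16)/(-1/2) = -9/8.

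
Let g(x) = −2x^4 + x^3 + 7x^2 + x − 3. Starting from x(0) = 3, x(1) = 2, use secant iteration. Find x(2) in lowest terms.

g(3) = −72, g(2) = 3. x(2) = 2 − 3·(2 − 3)/(3 − (−72)) = 51/25.

51/25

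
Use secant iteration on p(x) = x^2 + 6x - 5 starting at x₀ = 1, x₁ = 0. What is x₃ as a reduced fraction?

p(1) = 2, p(0) = -5. x₂ = 0 - (-5)·(0 - 1)/((-5) - 2) = 5/7.
p(0) = -5, p(5/7) = -10/49. x₃ = (5/7) - (-10/49)·((5/7) - 0)/((-10/49) - (-5)) = 35/47.

35/47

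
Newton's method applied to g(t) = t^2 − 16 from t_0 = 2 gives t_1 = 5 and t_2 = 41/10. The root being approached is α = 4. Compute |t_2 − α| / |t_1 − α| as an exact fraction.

t_1 − α = 5 − 4 = 1, so |t_1 − α| = 1.
t_2 − α = 41/10 − 4 = 1/10, so |t_2 − α| = 1/10.
Ratio = (1/10) / 1 = 1/10.

1/10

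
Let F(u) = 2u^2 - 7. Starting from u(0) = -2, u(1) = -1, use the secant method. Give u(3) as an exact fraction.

-32/17

F(-2) = 1, F(-1) = -5. u(2) = (-1) - (-5)·((-1) - (-2))/((-5) - 1) = -11/6.
F(-1) = -5, F(-11/6) = -5/18. u(3) = (-11/6) - (-5/18)·((-11/6) - (-1))/((-5/18) - (-5)) = -32/17.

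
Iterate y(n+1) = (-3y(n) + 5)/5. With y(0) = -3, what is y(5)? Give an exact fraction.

y(1) = (-3·(-3) + 5)/5 = 14/5.
y(2) = (-3·(14/5) + 5)/5 = -17/25.
y(3) = (-3·(-17/25) + 5)/5 = 176/125.
y(4) = (-3·(176/125) + 5)/5 = 97/625.
y(5) = (-3·(97/625) + 5)/5 = 2834/3125.

2834/3125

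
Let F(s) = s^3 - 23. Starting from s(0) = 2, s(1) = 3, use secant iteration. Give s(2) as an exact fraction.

53/19

F(2) = -15, F(3) = 4. s(2) = 3 - 4·(3 - 2)/(4 - (-15)) = 53/19.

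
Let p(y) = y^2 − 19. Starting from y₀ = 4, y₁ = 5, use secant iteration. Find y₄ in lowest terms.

1591/365

p(4) = −3, p(5) = 6. y₂ = 5 − 6·(5 − 4)/(6 − (−3)) = 13/3.
p(5) = 6, p(13/3) = −2/9. y₃ = (13/3) − (−2/9)·((13/3) − 5)/((−2/9) − 6) = 61/14.
p(13/3) = −2/9, p(61/14) = −3/196. y₄ = (61/14) − (−3/196)·((61/14) − (13/3))/((−3/196) − (−2/9)) = 1591/365.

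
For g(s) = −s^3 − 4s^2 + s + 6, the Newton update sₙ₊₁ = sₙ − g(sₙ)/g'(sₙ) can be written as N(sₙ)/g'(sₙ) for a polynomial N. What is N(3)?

−96

g'(s) = −3s^2 − 8s + 1.
N(s) = s·g'(s) − g(s) = s·(−3s^2 − 8s + 1) − (−s^3 − 4s^2 + s + 6) = −2s^3 − 4s^2 − 6.
N(3) = −96.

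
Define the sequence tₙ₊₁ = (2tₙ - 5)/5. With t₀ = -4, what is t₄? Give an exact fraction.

-1079/625

t₁ = (2·(-4) - 5)/5 = -13/5.
t₂ = (2·(-13/5) - 5)/5 = -51/25.
t₃ = (2·(-51/25) - 5)/5 = -227/125.
t₄ = (2·(-227/125) - 5)/5 = -1079/625.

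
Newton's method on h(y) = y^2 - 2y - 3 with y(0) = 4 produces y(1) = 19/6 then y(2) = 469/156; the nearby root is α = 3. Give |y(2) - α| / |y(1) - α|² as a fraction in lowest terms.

3/13

y(1) - α = 19/6 - 3 = 1/6, so |y(1) - α| = 1/6.
y(2) - α = 469/156 - 3 = 1/156, so |y(2) - α| = 1/156.
|y(1) - α|² = 1/36.
Ratio = (1/156) / (1/36) = 3/13.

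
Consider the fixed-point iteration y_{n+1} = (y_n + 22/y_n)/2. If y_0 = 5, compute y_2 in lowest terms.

y_1 = (5 + 22/5)/2 = 47/10.
y_2 = (47/10 + 22/(47/10))/2 = 4409/940.

4409/940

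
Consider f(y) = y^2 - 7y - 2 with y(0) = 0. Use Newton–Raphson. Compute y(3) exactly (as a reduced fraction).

f'(y) = 2y - 7.
f(0) = -2, f'(0) = -7, so y(1) = 0 - (-2)/(-7) = -2/7.
f(-2/7) = 4/49, f'(-2/7) = -53/7, so y(2) = (-2/7) - (4/49)/(-53/7) = -102/371.
f(-102/371) = 16/137641, f'(-102/371) = -2801/371, so y(3) = (-102/371) - (16/137641)/(-2801/371) = -285686/1039171.

-285686/1039171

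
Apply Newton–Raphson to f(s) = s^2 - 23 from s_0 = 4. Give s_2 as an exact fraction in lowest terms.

2993/624

f'(s) = 2s.
f(4) = -7, f'(4) = 8, so s_1 = 4 - (-7)/8 = 39/8.
f(39/8) = 49/64, f'(39/8) = 39/4, so s_2 = (39/8) - (49/64)/(39/4) = 2993/624.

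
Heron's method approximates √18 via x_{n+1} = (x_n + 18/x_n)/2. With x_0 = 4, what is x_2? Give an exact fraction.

x_1 = (4 + 18/4)/2 = 17/4.
x_2 = (17/4 + 18/(17/4))/2 = 577/136.

577/136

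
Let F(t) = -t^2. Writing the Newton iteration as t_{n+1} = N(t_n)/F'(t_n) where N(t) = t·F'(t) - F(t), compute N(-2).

-4

F'(t) = -2t.
N(t) = t·F'(t) - F(t) = t·(-2t) - (-t^2) = -t^2.
N(-2) = -4.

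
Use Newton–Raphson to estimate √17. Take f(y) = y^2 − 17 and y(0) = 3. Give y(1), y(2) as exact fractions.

y(1) = 13/3, y(2) = 161/39

f'(y) = 2y.
f(3) = −8, f'(3) = 6, so y(1) = 3 − (−8)/6 = 13/3.
f(13/3) = 16/9, f'(13/3) = 26/3, so y(2) = (13/3) − (16/9)/(26/3) = 161/39.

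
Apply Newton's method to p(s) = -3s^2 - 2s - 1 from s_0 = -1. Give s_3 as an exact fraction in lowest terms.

p'(s) = -6s - 2.
p(-1) = -2, p'(-1) = 4, so s_1 = (-1) - (-2)/4 = -1/2.
p(-1/2) = -3/4, p'(-1/2) = 1, so s_2 = (-1/2) - (-3/4)/1 = 1/4.
p(1/4) = -27/16, p'(1/4) = -7/2, so s_3 = (1/4) - (-27/16)/(-7/2) = -13/56.

-13/56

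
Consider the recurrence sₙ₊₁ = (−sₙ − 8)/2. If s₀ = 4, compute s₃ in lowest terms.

−7/2

s₁ = (−4 − 8)/2 = −6.
s₂ = (−(−6) − 8)/2 = −1.
s₃ = (−(−1) − 8)/2 = −7/2.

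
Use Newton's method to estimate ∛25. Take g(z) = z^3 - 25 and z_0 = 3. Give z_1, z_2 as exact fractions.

g'(z) = 3z^2.
g(3) = 2, g'(3) = 27, so z_1 = 3 - 2/27 = 79/27.
g(79/27) = 964/19683, g'(79/27) = 6241/243, so z_2 = (79/27) - (964/19683)/(6241/243) = 1478153/505521.

z_1 = 79/27, z_2 = 1478153/505521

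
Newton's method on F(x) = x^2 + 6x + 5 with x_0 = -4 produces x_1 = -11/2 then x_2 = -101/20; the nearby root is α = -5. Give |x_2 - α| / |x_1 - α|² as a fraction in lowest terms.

1/5

x_1 - α = -11/2 - (-5) = -11/2 + 5 = -1/2, so |x_1 - α| = 1/2.
x_2 - α = -101/20 - (-5) = -101/20 + 5 = -1/20, so |x_2 - α| = 1/20.
|x_1 - α|² = 1/4.
Ratio = (1/20) / (1/4) = 1/5.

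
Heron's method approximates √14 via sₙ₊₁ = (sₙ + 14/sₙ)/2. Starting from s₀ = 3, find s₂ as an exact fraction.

s₁ = (3 + 14/3)/2 = 23/6.
s₂ = (23/6 + 14/(23/6))/2 = 1033/276.

1033/276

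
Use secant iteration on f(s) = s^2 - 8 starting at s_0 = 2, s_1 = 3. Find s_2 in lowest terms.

f(2) = -4, f(3) = 1. s_2 = 3 - 1·(3 - 2)/(1 - (-4)) = 14/5.

14/5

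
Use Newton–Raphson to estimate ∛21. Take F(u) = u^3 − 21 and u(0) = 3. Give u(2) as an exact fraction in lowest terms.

46559/16875

F'(u) = 3u^2.
F(3) = 6, F'(3) = 27, so u(1) = 3 − 6/27 = 25/9.
F(25/9) = 316/729, F'(25/9) = 625/27, so u(2) = (25/9) − (316/729)/(625/27) = 46559/16875.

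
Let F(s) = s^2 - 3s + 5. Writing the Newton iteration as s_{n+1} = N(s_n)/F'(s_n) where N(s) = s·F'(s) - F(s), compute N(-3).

4

F'(s) = 2s - 3.
N(s) = s·F'(s) - F(s) = s·(2s - 3) - (s^2 - 3s + 5) = s^2 - 5.
N(-3) = 4.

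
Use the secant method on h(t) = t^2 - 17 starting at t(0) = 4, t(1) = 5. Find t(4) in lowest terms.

h(4) = -1, h(5) = 8. t(2) = 5 - 8·(5 - 4)/(8 - (-1)) = 37/9.
h(5) = 8, h(37/9) = -8/81. t(3) = (37/9) - (-8/81)·((37/9) - 5)/((-8/81) - 8) = 169/41.
h(37/9) = -8/81, h(169/41) = -16/1681. t(4) = (169/41) - (-16/1681)·((169/41) - (37/9))/((-16/1681) - (-8/81)) = 6263/1519.

6263/1519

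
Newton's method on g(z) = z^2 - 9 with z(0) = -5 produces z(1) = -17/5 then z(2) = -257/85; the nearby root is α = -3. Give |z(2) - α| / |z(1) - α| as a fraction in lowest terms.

1/17

z(1) - α = -17/5 - (-3) = -17/5 + 3 = -2/5, so |z(1) - α| = 2/5.
z(2) - α = -257/85 - (-3) = -257/85 + 3 = -2/85, so |z(2) - α| = 2/85.
Ratio = (2/85) / (2/5) = 1/17.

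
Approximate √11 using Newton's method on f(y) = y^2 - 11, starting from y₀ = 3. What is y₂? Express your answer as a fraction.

f'(y) = 2y.
f(3) = -2, f'(3) = 6, so y₁ = 3 - (-2)/6 = 10/3.
f(10/3) = 1/9, f'(10/3) = 20/3, so y₂ = (10/3) - (1/9)/(20/3) = 199/60.

199/60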